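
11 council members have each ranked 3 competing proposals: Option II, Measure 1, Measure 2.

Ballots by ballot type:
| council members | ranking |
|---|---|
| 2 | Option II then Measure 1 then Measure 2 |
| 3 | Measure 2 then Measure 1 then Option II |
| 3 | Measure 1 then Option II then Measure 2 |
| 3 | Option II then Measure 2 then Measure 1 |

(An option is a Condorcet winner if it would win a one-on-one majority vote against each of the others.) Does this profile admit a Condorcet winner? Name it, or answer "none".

none

Head-to-head results (11 council members):
Option II vs Measure 1: Option II is ranked higher on 2+3 = 5 ballots, Measure 1 on 6. Measure 1 wins 6–5.
Option II vs Measure 2: Option II preferred on 2+3+3 = 8 ballots; Option II wins 8–3.
Measure 1 vs Measure 2: 2+3 = 5 for Measure 1, 6 for Measure 2 — Measure 2 by 6–5.
Every option loses at least once (Option II loses to Measure 1; Measure 1 loses to Measure 2; Measure 2 loses to Option II). The majority relation contains the cycle Option II beats Measure 2 beats Measure 1 beats Option II, so there is no Condorcet winner.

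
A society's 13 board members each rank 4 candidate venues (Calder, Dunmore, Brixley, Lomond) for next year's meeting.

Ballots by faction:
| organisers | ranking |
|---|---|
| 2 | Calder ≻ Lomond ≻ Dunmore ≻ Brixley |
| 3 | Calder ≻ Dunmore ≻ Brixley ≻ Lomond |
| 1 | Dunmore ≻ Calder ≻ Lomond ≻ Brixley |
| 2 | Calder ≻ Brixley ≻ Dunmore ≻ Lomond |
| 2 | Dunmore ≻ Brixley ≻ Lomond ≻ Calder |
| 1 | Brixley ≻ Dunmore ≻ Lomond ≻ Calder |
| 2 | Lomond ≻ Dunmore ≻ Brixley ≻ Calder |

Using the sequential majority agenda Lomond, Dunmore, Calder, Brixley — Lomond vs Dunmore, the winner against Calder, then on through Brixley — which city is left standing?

Round 1: Lomond vs Dunmore — 4–9, Dunmore advances.
Round 2: Dunmore vs Calder — 6–7, Calder advances.
Round 3: Calder vs Brixley — 8–5, Calder advances.
The agenda winner is Calder.

Calder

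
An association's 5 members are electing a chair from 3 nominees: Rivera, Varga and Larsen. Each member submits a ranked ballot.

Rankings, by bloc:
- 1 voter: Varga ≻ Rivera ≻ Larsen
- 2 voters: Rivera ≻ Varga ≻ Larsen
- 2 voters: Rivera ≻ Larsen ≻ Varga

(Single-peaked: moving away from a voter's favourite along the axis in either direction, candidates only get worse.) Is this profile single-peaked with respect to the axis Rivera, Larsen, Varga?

Axis positions: Rivera=1, Larsen=2, Varga=3.
Bloc 1: ranking walks positions 3-1-2; Rivera is ranked above Larsen even though Larsen lies between Rivera and the peak Varga on the axis — preferences dip and rise again. Not single-peaked.
Bloc 2: ranking walks positions 1-3-2; Varga is ranked above Larsen even though Larsen lies between Varga and the peak Rivera on the axis — preferences dip and rise again. Not single-peaked.
Bloc 3 (peak Rivera at position 1): ranking walks positions 1-2-3, expanding outward from the peak — single-peaked.
Bloc 1 violates single-peakedness, so the profile is not single-peaked on this axis.

no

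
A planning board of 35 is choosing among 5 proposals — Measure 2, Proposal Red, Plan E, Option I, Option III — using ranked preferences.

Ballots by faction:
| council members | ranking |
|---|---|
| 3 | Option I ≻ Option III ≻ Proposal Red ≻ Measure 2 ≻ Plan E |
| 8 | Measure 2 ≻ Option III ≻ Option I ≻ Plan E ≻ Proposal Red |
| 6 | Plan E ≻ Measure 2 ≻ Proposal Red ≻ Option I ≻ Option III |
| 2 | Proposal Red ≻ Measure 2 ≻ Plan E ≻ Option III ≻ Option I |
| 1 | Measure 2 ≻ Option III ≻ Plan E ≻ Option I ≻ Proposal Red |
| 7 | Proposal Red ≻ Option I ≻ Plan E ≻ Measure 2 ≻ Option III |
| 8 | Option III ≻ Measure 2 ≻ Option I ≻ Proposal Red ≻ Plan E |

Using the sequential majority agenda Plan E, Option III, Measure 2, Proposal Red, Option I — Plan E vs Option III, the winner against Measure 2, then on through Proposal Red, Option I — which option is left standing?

Round 1: Plan E vs Option III — 15–20, Option III advances.
Round 2: Option III vs Measure 2 — 11–24, Measure 2 advances.
Round 3: Measure 2 vs Proposal Red — 23–12, Measure 2 advances.
Round 4: Measure 2 vs Option I — 25–10, Measure 2 advances.
The agenda winner is Measure 2.

Measure 2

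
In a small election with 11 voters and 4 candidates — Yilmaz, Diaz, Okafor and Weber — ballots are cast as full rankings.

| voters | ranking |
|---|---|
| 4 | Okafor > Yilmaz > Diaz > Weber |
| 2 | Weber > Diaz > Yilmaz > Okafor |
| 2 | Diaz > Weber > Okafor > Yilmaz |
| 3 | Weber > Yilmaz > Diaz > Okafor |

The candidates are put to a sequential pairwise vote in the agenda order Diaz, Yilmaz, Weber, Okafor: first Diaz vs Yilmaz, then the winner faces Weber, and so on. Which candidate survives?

Weber

Round 1: Diaz vs Yilmaz — 4–7, Yilmaz advances.
Round 2: Yilmaz vs Weber — 4–7, Weber advances.
Round 3: Weber vs Okafor — 7–4, Weber advances.
The agenda winner is Weber.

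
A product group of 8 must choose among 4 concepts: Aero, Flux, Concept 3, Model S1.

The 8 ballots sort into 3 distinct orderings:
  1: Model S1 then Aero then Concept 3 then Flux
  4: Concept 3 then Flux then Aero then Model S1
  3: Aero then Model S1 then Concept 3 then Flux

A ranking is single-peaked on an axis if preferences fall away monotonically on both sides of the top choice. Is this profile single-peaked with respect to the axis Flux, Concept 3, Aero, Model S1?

Axis positions: Flux=1, Concept 3=2, Aero=3, Model S1=4.
Ballot type 1 (peak Model S1 at position 4): ranking walks positions 4-3-2-1, expanding outward from the peak — single-peaked.
Ballot type 2 (peak Concept 3 at position 2): ranking walks positions 2-1-3-4, expanding outward from the peak — single-peaked.
Ballot type 3 (peak Aero at position 3): ranking walks positions 3-4-2-1, expanding outward from the peak — single-peaked.
Every ranking is single-peaked on this axis.

yes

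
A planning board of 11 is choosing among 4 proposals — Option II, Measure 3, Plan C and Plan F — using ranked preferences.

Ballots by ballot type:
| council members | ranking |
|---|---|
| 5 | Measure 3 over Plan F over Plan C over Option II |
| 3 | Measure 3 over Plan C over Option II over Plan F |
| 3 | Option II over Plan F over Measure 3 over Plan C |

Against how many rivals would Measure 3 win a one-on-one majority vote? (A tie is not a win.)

Measure 3 against each rival (11 council members):
Measure 3 vs Option II: Measure 3 preferred on 5+3 = 8 ballots; Measure 3 wins 8–3.
Measure 3 vs Plan C: 5+3+3 = 11 for Measure 3, 0 for Plan C — Measure 3 by 11–0.
Measure 3–Plan F: Measure 3 8–3.
Measure 3 beats Option II, Plan C, Plan F — 3 pairwise wins.

3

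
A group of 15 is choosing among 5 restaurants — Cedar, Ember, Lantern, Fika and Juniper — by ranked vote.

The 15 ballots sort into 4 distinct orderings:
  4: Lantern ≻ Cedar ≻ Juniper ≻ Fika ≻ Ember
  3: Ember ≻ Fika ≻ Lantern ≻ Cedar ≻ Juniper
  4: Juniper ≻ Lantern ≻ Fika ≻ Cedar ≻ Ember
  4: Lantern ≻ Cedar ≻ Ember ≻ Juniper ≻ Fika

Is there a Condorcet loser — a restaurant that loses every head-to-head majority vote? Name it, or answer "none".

Ember

Pairwise majorities:
Cedar–Ember: Cedar 12–3.
Cedar vs Lantern: 0 to 15, Lantern.
Cedar vs Fika: Cedar, 8–7.
Cedar vs Juniper: 4+3+4 = 11 for Cedar, 4 for Juniper — Cedar by 11–4.
Ember vs Lantern: Lantern, 12–3.
Ember vs Fika: Fika, 8–7.
Ember vs Juniper: Juniper, 8–7.
Lantern vs Fika: 12 to 3, Lantern.
Lantern–Juniper: Lantern 11–4.
Fika vs Juniper: Fika preferred on 3 ballots; Juniper wins 12–3.
Ember loses to every other restaurant — it is the Condorcet loser.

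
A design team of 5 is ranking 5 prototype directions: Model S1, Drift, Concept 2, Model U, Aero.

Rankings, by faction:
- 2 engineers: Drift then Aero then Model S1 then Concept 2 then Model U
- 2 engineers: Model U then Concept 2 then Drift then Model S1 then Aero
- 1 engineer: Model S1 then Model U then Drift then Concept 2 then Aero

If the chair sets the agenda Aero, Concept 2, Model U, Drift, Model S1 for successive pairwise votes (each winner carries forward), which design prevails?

Round 1: Aero vs Concept 2 — 2–3, Concept 2 advances.
Round 2: Concept 2 vs Model U — 2–3, Model U advances.
Round 3: Model U vs Drift — 3–2, Model U advances.
Round 4: Model U vs Model S1 — 2–3, Model S1 advances.
The agenda winner is Model S1.

Model S1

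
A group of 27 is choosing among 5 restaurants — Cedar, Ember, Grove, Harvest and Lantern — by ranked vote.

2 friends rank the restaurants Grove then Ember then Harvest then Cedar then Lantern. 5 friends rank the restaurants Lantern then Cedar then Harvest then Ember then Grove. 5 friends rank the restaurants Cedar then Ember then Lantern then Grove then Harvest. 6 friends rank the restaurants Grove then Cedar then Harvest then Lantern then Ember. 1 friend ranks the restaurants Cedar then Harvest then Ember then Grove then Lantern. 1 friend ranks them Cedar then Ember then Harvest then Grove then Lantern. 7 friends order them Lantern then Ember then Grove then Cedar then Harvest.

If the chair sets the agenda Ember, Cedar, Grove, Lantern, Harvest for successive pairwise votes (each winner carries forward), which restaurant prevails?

Round 1: Ember vs Cedar — 9–18, Cedar advances.
Round 2: Cedar vs Grove — 12–15, Grove advances.
Round 3: Grove vs Lantern — 10–17, Lantern advances.
Round 4: Lantern vs Harvest — 17–10, Lantern advances.
Lantern survives the agenda.

Lantern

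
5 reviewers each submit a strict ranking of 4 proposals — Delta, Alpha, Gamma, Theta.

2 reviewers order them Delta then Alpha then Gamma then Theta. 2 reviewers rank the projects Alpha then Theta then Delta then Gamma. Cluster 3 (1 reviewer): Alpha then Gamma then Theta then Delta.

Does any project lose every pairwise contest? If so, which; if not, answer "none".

none

Head-to-head results (5 reviewers):
Delta vs Alpha: Alpha wins 3–2.
Delta vs Gamma: Delta wins 4–1.
Delta vs Theta: Delta preferred on 2 ballots; Theta wins 3–2.
Alpha vs Gamma: Alpha wins 5–0.
Alpha–Theta: Alpha 5–0.
Gamma vs Theta: Gamma wins 3–2.
No project is winless: Delta beats Gamma; Alpha beats Delta; Gamma beats Theta; Theta beats Delta. There is no Condorcet loser.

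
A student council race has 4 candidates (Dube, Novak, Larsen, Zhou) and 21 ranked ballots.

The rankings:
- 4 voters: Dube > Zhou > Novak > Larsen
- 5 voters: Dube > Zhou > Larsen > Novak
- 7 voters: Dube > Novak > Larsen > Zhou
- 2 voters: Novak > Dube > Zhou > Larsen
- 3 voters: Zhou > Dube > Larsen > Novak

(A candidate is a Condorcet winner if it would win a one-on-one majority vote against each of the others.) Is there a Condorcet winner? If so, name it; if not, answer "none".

Head-to-head results (21 voters):
Dube vs Novak: 19 to 2, Dube.
Dube vs Larsen: 21 to 0, Dube.
Dube vs Zhou: Dube is ranked higher on 4+5+7+2 = 18 ballots, Zhou on 3. Dube wins 18–3.
Novak vs Larsen: Novak preferred on 4+7+2 = 13 ballots; Novak wins 13–8.
Novak vs Zhou: 9 to 12, Zhou.
Larsen vs Zhou: 7 to 14, Zhou.
Dube wins every pairwise contest, so Dube is the Condorcet winner.

Dube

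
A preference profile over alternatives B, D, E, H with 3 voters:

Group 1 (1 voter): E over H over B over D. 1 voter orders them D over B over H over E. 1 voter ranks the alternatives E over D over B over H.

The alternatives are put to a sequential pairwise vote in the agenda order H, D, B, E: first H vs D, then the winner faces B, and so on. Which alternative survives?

E

Round 1: H vs D — 1–2, D advances.
Round 2: D vs B — 2–1, D advances.
Round 3: D vs E — 1–2, E advances.
E survives the agenda.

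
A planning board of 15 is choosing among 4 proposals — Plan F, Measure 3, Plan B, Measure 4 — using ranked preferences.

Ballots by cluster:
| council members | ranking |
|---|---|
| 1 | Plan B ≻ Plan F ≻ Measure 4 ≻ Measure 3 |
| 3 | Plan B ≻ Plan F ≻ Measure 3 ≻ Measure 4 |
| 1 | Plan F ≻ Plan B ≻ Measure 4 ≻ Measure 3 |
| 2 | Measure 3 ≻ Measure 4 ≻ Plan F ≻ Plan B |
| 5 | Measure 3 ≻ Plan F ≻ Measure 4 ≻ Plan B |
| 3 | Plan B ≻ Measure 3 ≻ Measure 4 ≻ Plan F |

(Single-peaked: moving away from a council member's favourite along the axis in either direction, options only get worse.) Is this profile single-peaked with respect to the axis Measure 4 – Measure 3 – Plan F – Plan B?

Axis positions: Measure 4=1, Measure 3=2, Plan F=3, Plan B=4.
Cluster 1: ranking walks positions 4-3-1-2; Measure 4 is ranked above Measure 3 even though Measure 3 lies between Measure 4 and the peak Plan B on the axis — preferences dip and rise again. Not single-peaked.
Cluster 2 (peak Plan B at position 4): ranking walks positions 4-3-2-1, expanding outward from the peak — single-peaked.
Cluster 3: ranking walks positions 3-4-1-2; Measure 4 is ranked above Measure 3 even though Measure 3 lies between Measure 4 and the peak Plan F on the axis — preferences dip and rise again. Not single-peaked.
Cluster 4 (peak Measure 3 at position 2): ranking walks positions 2-1-3-4, expanding outward from the peak — single-peaked.
Cluster 5 (peak Measure 3 at position 2): ranking walks positions 2-3-1-4, expanding outward from the peak — single-peaked.
Cluster 6: ranking walks positions 4-2-1-3; Measure 3 is ranked above Plan F even though Plan F lies between Measure 3 and the peak Plan B on the axis — preferences dip and rise again. Not single-peaked.
Cluster 1 violates single-peakedness, so the profile is not single-peaked on this axis.

no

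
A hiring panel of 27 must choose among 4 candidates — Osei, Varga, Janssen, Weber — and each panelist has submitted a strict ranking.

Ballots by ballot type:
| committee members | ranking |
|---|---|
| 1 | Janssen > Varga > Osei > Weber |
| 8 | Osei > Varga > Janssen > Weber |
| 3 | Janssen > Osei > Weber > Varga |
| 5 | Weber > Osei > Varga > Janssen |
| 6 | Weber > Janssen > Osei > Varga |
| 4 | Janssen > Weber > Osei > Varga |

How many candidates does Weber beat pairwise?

Weber against each rival (27 committee members):
Weber vs Osei: Weber wins 15–12.
Weber vs Varga: Weber wins 18–9.
Weber vs Janssen: Janssen wins 16–11.
Weber beats Osei, Varga; loses to Janssen — 2 pairwise wins.

2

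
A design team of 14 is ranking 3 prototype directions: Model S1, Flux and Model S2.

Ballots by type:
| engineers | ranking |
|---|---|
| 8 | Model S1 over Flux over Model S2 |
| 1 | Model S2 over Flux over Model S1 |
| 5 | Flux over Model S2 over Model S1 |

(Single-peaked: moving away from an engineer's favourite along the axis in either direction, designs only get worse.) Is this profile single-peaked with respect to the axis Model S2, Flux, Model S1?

Axis positions: Model S2=1, Flux=2, Model S1=3.
Type 1 (peak Model S1 at position 3): ranking walks positions 3-2-1, expanding outward from the peak — single-peaked.
Type 2 (peak Model S2 at position 1): ranking walks positions 1-2-3, expanding outward from the peak — single-peaked.
Type 3 (peak Flux at position 2): ranking walks positions 2-1-3, expanding outward from the peak — single-peaked.
Every ranking is single-peaked on this axis.

yes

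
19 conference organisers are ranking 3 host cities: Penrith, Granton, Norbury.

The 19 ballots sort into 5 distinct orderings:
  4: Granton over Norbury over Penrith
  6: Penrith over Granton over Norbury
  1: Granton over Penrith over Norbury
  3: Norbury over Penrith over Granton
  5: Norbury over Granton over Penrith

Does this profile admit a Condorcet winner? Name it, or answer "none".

Head-to-head results (19 organisers):
Penrith vs Granton: Penrith preferred on 6+3 = 9 ballots; Granton wins 10–9.
Penrith vs Norbury: Penrith preferred on 6+1 = 7 ballots; Norbury wins 12–7.
Granton–Norbury: Granton 11–8.
Only Granton has no losses; Granton is the Condorcet winner.

Granton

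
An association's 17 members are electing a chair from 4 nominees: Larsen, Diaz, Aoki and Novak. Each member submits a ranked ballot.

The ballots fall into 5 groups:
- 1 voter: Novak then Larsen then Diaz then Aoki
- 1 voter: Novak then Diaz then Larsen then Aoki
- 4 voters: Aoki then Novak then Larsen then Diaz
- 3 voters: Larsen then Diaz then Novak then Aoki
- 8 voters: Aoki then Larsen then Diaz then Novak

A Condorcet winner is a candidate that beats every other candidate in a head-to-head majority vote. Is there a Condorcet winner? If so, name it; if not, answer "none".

Head-to-head results (17 voters):
Larsen vs Diaz: Larsen, 16–1.
Larsen–Aoki: Aoki 12–5.
Larsen vs Novak: Larsen, 11–6.
Diaz vs Aoki: Diaz is ranked higher on 1+1+3 = 5 ballots, Aoki on 12. Aoki wins 12–5.
Diaz vs Novak: Diaz, 11–6.
Aoki vs Novak: Aoki preferred on 4+8 = 12 ballots; Aoki wins 12–5.
Aoki beats each of Larsen, Diaz, Novak — Aoki is the Condorcet winner.

Aoki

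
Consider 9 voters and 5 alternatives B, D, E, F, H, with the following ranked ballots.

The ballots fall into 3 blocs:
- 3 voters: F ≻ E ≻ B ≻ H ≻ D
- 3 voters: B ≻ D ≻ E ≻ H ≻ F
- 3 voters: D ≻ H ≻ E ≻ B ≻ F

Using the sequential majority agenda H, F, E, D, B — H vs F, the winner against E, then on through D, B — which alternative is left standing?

B

Round 1: H vs F — 6–3, H advances.
Round 2: H vs E — 3–6, E advances.
Round 3: E vs D — 3–6, D advances.
Round 4: D vs B — 3–6, B advances.
B survives the agenda.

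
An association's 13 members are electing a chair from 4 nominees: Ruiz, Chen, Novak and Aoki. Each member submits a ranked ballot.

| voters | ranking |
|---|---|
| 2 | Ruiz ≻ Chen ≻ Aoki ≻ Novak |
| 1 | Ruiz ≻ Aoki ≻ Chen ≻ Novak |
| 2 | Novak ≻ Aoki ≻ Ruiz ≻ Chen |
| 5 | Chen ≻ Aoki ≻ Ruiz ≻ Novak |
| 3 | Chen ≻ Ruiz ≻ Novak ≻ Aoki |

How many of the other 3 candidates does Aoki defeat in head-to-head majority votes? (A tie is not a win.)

2

Aoki against each rival (13 voters):
Aoki–Ruiz: Aoki 7–6.
Aoki vs Chen: 3 to 10, Chen.
Aoki–Novak: Aoki 8–5.
Aoki beats Ruiz, Novak; loses to Chen — 2 pairwise wins.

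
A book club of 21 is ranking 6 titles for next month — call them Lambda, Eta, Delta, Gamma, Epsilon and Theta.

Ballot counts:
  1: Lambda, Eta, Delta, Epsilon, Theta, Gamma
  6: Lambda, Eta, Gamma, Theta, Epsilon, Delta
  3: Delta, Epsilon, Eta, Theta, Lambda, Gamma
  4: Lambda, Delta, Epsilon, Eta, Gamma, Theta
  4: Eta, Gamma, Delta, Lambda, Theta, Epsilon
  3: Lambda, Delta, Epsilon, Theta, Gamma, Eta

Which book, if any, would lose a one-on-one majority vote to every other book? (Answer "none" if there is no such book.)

Pairwise majorities:
Lambda vs Eta: Lambda wins 14–7.
Lambda vs Delta: Lambda wins 14–7.
Lambda vs Gamma: Lambda, 17–4.
Lambda vs Epsilon: Lambda preferred on 1+6+4+4+3 = 18 ballots; Lambda wins 18–3.
Lambda vs Theta: 18 to 3, Lambda.
Eta vs Delta: 1+6+4 = 11 for Eta, 10 for Delta — Eta by 11–10.
Eta vs Gamma: 18 to 3, Eta.
Eta vs Epsilon: 11 to 10, Eta.
Eta vs Theta: Eta, 18–3.
Delta vs Gamma: Delta preferred on 1+3+4+3 = 11 ballots; Delta wins 11–10.
Delta vs Epsilon: Delta wins 15–6.
Delta vs Theta: Delta, 15–6.
Gamma vs Epsilon: Gamma is ranked higher on 6+4 = 10 ballots, Epsilon on 11. Epsilon wins 11–10.
Gamma–Theta: Gamma 14–7.
Epsilon vs Theta: Epsilon is ranked higher on 1+3+4+3 = 11 ballots, Theta on 10. Epsilon wins 11–10.
Theta is beaten in every head-to-head and is the Condorcet loser.

Theta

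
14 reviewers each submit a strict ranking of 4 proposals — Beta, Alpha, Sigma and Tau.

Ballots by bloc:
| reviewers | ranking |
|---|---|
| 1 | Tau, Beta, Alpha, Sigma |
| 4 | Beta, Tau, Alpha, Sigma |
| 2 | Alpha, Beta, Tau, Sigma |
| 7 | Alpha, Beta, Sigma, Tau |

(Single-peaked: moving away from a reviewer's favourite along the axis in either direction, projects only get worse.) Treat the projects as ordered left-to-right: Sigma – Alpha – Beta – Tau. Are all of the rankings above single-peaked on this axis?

Axis positions: Sigma=1, Alpha=2, Beta=3, Tau=4.
Bloc 1 (peak Tau at position 4): ranking walks positions 4-3-2-1, expanding outward from the peak — single-peaked.
Bloc 2 (peak Beta at position 3): ranking walks positions 3-4-2-1, expanding outward from the peak — single-peaked.
Bloc 3 (peak Alpha at position 2): ranking walks positions 2-3-4-1, expanding outward from the peak — single-peaked.
Bloc 4 (peak Alpha at position 2): ranking walks positions 2-3-1-4, expanding outward from the peak — single-peaked.
Every ranking is single-peaked on this axis.

yes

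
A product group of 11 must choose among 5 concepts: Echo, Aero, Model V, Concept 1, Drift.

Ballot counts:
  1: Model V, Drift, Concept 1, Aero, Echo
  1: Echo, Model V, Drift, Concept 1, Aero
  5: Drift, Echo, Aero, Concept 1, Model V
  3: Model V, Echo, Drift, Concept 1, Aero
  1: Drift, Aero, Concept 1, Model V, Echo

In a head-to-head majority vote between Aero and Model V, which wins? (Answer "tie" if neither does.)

Ballots ranking Aero above Model V: 5 + 1 = 6.
Ballots ranking Model V above Aero: 11 − 6 = 5.
Aero wins the head-to-head 6–5.

Aero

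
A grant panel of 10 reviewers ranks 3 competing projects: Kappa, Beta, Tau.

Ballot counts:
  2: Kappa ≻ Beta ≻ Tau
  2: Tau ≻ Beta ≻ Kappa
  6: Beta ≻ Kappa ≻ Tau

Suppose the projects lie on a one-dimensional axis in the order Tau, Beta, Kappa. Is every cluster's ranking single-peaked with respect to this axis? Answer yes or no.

Axis positions: Tau=1, Beta=2, Kappa=3.
Cluster 1 (peak Kappa at position 3): ranking walks positions 3-2-1, expanding outward from the peak — single-peaked.
Cluster 2 (peak Tau at position 1): ranking walks positions 1-2-3, expanding outward from the peak — single-peaked.
Cluster 3 (peak Beta at position 2): ranking walks positions 2-3-1, expanding outward from the peak — single-peaked.
Every ranking is single-peaked on this axis.

yes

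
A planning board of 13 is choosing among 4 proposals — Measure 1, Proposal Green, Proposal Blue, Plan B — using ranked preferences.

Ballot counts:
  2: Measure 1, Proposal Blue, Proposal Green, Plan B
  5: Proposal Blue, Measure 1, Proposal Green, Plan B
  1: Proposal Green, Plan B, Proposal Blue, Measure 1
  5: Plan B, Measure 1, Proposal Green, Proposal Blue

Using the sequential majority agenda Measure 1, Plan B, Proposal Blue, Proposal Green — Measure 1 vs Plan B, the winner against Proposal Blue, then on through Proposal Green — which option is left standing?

Measure 1

Round 1: Measure 1 vs Plan B — 7–6, Measure 1 advances.
Round 2: Measure 1 vs Proposal Blue — 7–6, Measure 1 advances.
Round 3: Measure 1 vs Proposal Green — 12–1, Measure 1 advances.
The agenda winner is Measure 1.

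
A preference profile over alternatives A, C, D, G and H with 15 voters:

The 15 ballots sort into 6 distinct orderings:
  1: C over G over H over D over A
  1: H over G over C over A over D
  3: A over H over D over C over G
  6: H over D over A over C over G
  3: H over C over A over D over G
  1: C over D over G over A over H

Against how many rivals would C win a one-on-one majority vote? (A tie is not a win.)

C against each rival (15 voters):
C vs A: 6 to 9, A.
C vs D: 6 to 9, D.
C vs G: C wins 14–1.
C vs H: C preferred on 1+1 = 2 ballots; H wins 13–2.
C beats G; loses to A, D, H — 1 pairwise win.

1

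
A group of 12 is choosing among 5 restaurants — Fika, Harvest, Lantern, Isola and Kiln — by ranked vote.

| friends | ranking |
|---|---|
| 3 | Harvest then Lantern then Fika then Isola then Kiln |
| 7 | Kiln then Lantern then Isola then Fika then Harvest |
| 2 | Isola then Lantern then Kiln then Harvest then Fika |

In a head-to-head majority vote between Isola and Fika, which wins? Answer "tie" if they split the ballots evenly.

Ballots ranking Isola above Fika: 7 + 2 = 9.
Ballots ranking Fika above Isola: 12 − 9 = 3.
Isola wins the head-to-head 9–3.

Isola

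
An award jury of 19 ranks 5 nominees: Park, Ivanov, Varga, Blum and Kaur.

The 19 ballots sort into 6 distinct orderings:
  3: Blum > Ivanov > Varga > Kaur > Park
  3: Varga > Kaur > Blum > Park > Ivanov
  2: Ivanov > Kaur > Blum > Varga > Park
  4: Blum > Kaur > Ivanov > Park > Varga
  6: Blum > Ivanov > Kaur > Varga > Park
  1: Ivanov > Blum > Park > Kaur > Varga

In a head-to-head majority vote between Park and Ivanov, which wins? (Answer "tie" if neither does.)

Ivanov

Ballots ranking Park above Ivanov: 3.
Ballots ranking Ivanov above Park: 19 − 3 = 16.
Ivanov wins the head-to-head 16–3.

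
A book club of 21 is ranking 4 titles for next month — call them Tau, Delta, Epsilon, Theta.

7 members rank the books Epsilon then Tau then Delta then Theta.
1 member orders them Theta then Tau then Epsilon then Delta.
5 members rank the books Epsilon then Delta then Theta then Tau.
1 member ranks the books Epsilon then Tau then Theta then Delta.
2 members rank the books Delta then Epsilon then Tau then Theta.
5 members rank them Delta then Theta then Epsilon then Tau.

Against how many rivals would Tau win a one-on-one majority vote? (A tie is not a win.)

Tau against each rival (21 members):
Tau vs Delta: Delta wins 12–9.
Tau vs Epsilon: Epsilon, 20–1.
Tau vs Theta: Tau is ranked higher on 7+1+2 = 10 ballots, Theta on 11. Theta wins 11–10.
Tau beats no one; loses to Delta, Epsilon, Theta — 0 pairwise wins.

0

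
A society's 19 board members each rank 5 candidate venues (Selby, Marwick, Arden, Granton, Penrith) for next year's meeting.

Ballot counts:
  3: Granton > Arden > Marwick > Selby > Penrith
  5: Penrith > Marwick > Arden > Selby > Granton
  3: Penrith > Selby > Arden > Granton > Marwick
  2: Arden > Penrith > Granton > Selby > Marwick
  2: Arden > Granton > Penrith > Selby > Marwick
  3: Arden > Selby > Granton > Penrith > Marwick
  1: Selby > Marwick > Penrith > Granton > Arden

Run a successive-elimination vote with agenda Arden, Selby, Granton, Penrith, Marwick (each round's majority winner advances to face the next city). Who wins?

Arden

Round 1: Arden vs Selby — 15–4, Arden advances.
Round 2: Arden vs Granton — 15–4, Arden advances.
Round 3: Arden vs Penrith — 10–9, Arden advances.
Round 4: Arden vs Marwick — 13–6, Arden advances.
Arden survives the agenda.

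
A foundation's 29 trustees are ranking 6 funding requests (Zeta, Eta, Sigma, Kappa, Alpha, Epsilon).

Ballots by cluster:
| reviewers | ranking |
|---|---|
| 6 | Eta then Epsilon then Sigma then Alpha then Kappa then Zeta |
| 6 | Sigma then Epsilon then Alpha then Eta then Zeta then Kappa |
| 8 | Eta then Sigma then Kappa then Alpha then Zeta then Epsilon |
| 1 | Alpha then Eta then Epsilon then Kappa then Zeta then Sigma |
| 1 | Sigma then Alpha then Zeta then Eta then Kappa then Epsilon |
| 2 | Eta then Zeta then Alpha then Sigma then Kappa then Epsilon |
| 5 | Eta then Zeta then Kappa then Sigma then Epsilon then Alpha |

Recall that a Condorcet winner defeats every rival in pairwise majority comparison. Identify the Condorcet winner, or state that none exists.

Eta

Pairwise majorities:
Zeta–Eta: Eta 28–1.
Zeta vs Sigma: Sigma, 21–8.
Zeta vs Kappa: Kappa wins 15–14.
Zeta vs Alpha: Alpha wins 22–7.
Zeta vs Epsilon: Zeta wins 16–13.
Eta vs Sigma: Eta, 22–7.
Eta vs Kappa: Eta preferred on 29 ballots; Eta wins 29–0.
Eta vs Alpha: Eta, 21–8.
Eta–Epsilon: Eta 23–6.
Sigma vs Kappa: Sigma wins 23–6.
Sigma vs Alpha: 6+6+8+1+5 = 26 for Sigma, 3 for Alpha — Sigma by 26–3.
Sigma vs Epsilon: Sigma, 22–7.
Kappa vs Alpha: Kappa is ranked higher on 8+5 = 13 ballots, Alpha on 16. Alpha wins 16–13.
Kappa vs Epsilon: 16 to 13, Kappa.
Alpha vs Epsilon: 12 to 17, Epsilon.
Eta defeats every rival head-to-head and is the Condorcet winner.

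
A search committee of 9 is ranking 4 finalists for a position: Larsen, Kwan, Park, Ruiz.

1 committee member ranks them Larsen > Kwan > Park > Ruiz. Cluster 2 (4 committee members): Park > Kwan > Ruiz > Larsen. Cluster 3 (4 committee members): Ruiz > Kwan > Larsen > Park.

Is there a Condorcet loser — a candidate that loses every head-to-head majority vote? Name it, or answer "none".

Head-to-head results (9 committee members):
Larsen–Kwan: Kwan 8–1.
Larsen vs Park: Larsen preferred on 1+4 = 5 ballots; Larsen wins 5–4.
Larsen vs Ruiz: Ruiz wins 8–1.
Kwan vs Park: Kwan preferred on 1+4 = 5 ballots; Kwan wins 5–4.
Kwan vs Ruiz: Kwan preferred on 1+4 = 5 ballots; Kwan wins 5–4.
Park–Ruiz: Park 5–4.
Every candidate wins at least one matchup (Larsen beats Park; Kwan beats Larsen; Park beats Ruiz; Ruiz beats Larsen), so there is no Condorcet loser.

none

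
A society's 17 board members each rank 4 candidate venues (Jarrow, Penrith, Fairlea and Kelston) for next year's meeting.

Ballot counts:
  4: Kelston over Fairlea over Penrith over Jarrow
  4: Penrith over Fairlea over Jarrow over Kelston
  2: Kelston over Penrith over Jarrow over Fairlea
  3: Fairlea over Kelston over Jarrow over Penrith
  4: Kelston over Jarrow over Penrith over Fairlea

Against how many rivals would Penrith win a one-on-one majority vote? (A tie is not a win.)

2

Penrith against each rival (17 organisers):
Penrith–Jarrow: Penrith 10–7.
Penrith vs Fairlea: Penrith wins 10–7.
Penrith vs Kelston: 4 for Penrith, 13 for Kelston — Kelston by 13–4.
Penrith beats Jarrow, Fairlea; loses to Kelston — 2 pairwise wins.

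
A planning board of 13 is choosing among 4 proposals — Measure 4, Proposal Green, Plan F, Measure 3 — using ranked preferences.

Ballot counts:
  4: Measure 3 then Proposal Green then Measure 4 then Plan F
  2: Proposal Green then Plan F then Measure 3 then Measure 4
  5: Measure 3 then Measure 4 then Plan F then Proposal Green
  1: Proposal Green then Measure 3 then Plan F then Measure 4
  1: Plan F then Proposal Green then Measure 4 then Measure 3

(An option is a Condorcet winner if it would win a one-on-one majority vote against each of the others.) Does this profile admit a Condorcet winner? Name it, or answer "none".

Measure 3

Head-to-head results (13 council members):
Measure 4 vs Proposal Green: Measure 4 is ranked higher on 5 ballots, Proposal Green on 8. Proposal Green wins 8–5.
Measure 4 vs Plan F: 9 to 4, Measure 4.
Measure 4 vs Measure 3: 1 to 12, Measure 3.
Proposal Green vs Plan F: 7 to 6, Proposal Green.
Proposal Green vs Measure 3: 4 to 9, Measure 3.
Plan F vs Measure 3: Plan F preferred on 2+1 = 3 ballots; Measure 3 wins 10–3.
Measure 3 wins every pairwise contest, so Measure 3 is the Condorcet winner.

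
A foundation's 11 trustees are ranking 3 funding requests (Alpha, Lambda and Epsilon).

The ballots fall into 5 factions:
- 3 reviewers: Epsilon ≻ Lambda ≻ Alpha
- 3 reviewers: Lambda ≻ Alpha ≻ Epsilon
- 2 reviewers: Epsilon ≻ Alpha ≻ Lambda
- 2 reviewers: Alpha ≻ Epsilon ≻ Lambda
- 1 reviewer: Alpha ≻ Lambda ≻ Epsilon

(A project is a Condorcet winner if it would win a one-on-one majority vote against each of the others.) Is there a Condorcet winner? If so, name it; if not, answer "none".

none

Pairwise majorities:
Alpha vs Lambda: 5 to 6, Lambda.
Alpha vs Epsilon: Alpha preferred on 3+2+1 = 6 ballots; Alpha wins 6–5.
Lambda vs Epsilon: Lambda is ranked higher on 3+1 = 4 ballots, Epsilon on 7. Epsilon wins 7–4.
Each project drops at least one matchup (Alpha loses to Lambda; Lambda loses to Epsilon; Epsilon loses to Alpha); the cycle Alpha → Epsilon → Lambda → Alpha rules out a Condorcet winner.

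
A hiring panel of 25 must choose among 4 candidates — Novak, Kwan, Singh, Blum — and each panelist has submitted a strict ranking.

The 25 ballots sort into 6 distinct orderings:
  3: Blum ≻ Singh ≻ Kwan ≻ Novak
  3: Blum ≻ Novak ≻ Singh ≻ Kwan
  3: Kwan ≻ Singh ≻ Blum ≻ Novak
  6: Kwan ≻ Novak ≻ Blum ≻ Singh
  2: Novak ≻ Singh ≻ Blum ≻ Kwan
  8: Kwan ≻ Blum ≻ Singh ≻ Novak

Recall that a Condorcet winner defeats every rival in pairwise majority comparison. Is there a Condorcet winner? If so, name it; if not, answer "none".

Pairwise majorities:
Novak vs Kwan: 3+2 = 5 for Novak, 20 for Kwan — Kwan by 20–5.
Novak vs Singh: Novak preferred on 3+6+2 = 11 ballots; Singh wins 14–11.
Novak vs Blum: Novak preferred on 6+2 = 8 ballots; Blum wins 17–8.
Kwan vs Singh: 3+6+8 = 17 for Kwan, 8 for Singh — Kwan by 17–8.
Kwan vs Blum: Kwan preferred on 3+6+8 = 17 ballots; Kwan wins 17–8.
Singh vs Blum: Singh is ranked higher on 3+2 = 5 ballots, Blum on 20. Blum wins 20–5.
Kwan wins every pairwise contest, so Kwan is the Condorcet winner.

Kwan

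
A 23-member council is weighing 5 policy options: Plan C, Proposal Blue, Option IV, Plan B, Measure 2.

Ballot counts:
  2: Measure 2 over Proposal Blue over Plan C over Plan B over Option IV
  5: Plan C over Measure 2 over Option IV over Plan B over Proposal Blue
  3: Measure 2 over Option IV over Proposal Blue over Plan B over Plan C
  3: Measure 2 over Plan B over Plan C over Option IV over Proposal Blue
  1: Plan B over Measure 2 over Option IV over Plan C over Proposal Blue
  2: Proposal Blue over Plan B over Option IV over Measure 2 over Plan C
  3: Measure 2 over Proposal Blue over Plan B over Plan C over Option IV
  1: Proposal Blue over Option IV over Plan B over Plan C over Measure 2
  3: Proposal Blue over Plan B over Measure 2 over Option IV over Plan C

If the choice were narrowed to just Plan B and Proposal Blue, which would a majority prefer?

Proposal Blue

Ballots ranking Plan B above Proposal Blue: 5 + 3 + 1 = 9.
Ballots ranking Proposal Blue above Plan B: 23 − 9 = 14.
Proposal Blue wins the head-to-head 14–9.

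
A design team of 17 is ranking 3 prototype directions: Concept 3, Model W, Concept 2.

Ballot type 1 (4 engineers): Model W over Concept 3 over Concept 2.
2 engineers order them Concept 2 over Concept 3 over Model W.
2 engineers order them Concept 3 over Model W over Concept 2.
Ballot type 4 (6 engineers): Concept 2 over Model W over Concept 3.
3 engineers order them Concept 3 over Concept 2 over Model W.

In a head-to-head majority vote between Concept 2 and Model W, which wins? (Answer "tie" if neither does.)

Ballots ranking Concept 2 above Model W: 2 + 6 + 3 = 11.
Ballots ranking Model W above Concept 2: 17 − 11 = 6.
Concept 2 wins the head-to-head 11–6.

Concept 2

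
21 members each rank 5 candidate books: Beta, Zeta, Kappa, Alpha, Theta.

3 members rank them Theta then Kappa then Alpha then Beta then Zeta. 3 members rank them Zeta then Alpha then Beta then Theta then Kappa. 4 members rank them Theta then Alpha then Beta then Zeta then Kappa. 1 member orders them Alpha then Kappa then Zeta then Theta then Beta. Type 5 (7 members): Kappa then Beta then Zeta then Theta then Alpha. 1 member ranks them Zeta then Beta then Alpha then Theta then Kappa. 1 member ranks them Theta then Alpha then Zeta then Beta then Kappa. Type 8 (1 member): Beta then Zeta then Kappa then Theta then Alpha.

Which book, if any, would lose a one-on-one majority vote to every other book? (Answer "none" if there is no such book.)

Head-to-head results (21 members):
Beta vs Zeta: Beta, 15–6.
Beta–Kappa: Kappa 11–10.
Beta vs Alpha: Alpha wins 12–9.
Beta vs Theta: Beta, 12–9.
Zeta vs Kappa: Zeta preferred on 3+4+1+1+1 = 10 ballots; Kappa wins 11–10.
Zeta vs Alpha: 3+7+1+1 = 12 for Zeta, 9 for Alpha — Zeta by 12–9.
Zeta vs Theta: Zeta, 13–8.
Kappa vs Alpha: Kappa is ranked higher on 3+7+1 = 11 ballots, Alpha on 10. Kappa wins 11–10.
Kappa vs Theta: Theta, 12–9.
Alpha–Theta: Theta 16–5.
Each book has at least one pairwise win (Beta beats Zeta; Zeta beats Alpha; Kappa beats Beta; Alpha beats Beta; Theta beats Kappa) — no Condorcet loser.

none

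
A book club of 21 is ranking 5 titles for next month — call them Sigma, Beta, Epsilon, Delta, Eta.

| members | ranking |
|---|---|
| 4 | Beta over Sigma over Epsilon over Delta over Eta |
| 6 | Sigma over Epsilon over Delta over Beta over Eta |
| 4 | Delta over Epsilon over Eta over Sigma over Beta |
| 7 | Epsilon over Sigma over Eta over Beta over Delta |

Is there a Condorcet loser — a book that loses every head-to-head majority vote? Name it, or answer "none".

none

Pairwise majorities:
Sigma vs Beta: 17 to 4, Sigma.
Sigma vs Epsilon: Epsilon wins 11–10.
Sigma–Delta: Sigma 17–4.
Sigma vs Eta: Sigma, 17–4.
Beta–Epsilon: Epsilon 17–4.
Beta vs Delta: Beta preferred on 4+7 = 11 ballots; Beta wins 11–10.
Beta–Eta: Eta 11–10.
Epsilon vs Delta: Epsilon wins 17–4.
Epsilon vs Eta: Epsilon wins 21–0.
Delta vs Eta: Delta, 14–7.
Every book wins at least one matchup (Sigma beats Beta; Beta beats Delta; Epsilon beats Sigma; Delta beats Eta; Eta beats Beta), so there is no Condorcet loser.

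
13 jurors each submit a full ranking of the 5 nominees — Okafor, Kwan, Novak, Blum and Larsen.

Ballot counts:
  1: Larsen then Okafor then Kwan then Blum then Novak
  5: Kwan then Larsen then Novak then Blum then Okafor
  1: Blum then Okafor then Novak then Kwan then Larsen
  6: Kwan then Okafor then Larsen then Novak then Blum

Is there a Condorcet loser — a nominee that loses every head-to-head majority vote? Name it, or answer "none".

Pairwise majorities:
Okafor–Kwan: Kwan 11–2.
Okafor–Novak: Okafor 8–5.
Okafor vs Blum: Okafor preferred on 1+6 = 7 ballots; Okafor wins 7–6.
Okafor–Larsen: Okafor 7–6.
Kwan vs Novak: 12 to 1, Kwan.
Kwan vs Blum: 12 to 1, Kwan.
Kwan vs Larsen: Kwan is ranked higher on 5+1+6 = 12 ballots, Larsen on 1. Kwan wins 12–1.
Novak vs Blum: 5+6 = 11 for Novak, 2 for Blum — Novak by 11–2.
Novak vs Larsen: Novak is ranked higher on 1 ballot, Larsen on 12. Larsen wins 12–1.
Blum vs Larsen: Larsen wins 12–1.
Blum is beaten in every head-to-head and is the Condorcet loser.

Blum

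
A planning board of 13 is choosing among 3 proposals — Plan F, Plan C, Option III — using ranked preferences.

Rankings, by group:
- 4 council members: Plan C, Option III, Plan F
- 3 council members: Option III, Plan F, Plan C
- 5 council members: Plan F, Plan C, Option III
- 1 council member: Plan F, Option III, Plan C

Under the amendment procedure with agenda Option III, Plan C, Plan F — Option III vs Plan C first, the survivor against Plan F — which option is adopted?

Round 1: Option III vs Plan C — 4–9, Plan C advances.
Round 2: Plan C vs Plan F — 4–9, Plan F advances.
The agenda winner is Plan F.

Plan F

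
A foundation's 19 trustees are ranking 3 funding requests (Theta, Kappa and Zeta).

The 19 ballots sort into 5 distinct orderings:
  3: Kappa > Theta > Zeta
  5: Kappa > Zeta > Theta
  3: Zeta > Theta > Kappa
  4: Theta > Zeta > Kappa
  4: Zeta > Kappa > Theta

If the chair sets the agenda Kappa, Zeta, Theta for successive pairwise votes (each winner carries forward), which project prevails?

Zeta

Round 1: Kappa vs Zeta — 8–11, Zeta advances.
Round 2: Zeta vs Theta — 12–7, Zeta advances.
Zeta survives the agenda.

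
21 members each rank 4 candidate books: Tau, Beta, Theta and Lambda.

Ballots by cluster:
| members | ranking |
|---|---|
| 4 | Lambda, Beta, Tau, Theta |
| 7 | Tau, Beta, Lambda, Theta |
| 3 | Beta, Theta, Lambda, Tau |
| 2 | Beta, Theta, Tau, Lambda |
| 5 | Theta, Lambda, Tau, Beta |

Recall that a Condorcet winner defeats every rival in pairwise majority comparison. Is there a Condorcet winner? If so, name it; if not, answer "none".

none

Check each pair by majority over 21 ballots:
Tau vs Beta: Tau wins 12–9.
Tau vs Theta: Tau wins 11–10.
Tau vs Lambda: Lambda wins 12–9.
Beta–Theta: Beta 16–5.
Beta–Lambda: Beta 12–9.
Theta vs Lambda: Lambda, 11–10.
Every book loses at least once (Tau loses to Lambda; Beta loses to Tau; Theta loses to Tau; Lambda loses to Beta). The majority relation contains the cycle Tau beats Beta beats Lambda beats Tau, so there is no Condorcet winner.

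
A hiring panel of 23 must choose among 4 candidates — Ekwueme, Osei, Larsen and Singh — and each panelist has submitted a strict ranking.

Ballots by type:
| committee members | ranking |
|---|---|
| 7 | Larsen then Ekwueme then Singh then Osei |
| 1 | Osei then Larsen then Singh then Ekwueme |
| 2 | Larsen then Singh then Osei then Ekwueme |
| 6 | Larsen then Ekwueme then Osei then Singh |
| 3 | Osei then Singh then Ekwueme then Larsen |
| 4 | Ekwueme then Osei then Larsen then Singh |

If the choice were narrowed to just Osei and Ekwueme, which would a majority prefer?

Ekwueme

Ballots ranking Osei above Ekwueme: 1 + 2 + 3 = 6.
Ballots ranking Ekwueme above Osei: 23 − 6 = 17.
Ekwueme wins the head-to-head 17–6.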